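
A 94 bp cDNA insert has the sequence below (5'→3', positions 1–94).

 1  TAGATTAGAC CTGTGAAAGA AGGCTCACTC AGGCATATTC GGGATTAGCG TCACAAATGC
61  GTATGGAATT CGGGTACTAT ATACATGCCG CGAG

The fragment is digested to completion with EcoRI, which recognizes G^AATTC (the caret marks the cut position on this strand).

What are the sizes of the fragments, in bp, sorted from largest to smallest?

The EcoRI site (GAATTC) starts at position 66.
EcoRI cuts after the first base of each site, so after position 66.
Linear molecule, 1 cut → 2 fragments:
  1–66 → 66 bp
  67–94 → 28 bp
Sorted largest to smallest: 66, 28 bp.

66, 28 bp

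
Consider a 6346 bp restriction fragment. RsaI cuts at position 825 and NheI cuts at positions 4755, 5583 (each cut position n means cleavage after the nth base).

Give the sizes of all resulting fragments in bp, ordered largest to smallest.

Combined cut positions (sorted): 825, 4755, 5583.
Linear molecule, 3 cuts → 4 fragments:
  825 − 0 = 825 bp
  4755 − 825 = 3930 bp
  5583 − 4755 = 828 bp
  6346 − 5583 = 763 bp
Sorted largest to smallest: 3930, 828, 825, 763 bp.

3930, 828, 825, 763 bp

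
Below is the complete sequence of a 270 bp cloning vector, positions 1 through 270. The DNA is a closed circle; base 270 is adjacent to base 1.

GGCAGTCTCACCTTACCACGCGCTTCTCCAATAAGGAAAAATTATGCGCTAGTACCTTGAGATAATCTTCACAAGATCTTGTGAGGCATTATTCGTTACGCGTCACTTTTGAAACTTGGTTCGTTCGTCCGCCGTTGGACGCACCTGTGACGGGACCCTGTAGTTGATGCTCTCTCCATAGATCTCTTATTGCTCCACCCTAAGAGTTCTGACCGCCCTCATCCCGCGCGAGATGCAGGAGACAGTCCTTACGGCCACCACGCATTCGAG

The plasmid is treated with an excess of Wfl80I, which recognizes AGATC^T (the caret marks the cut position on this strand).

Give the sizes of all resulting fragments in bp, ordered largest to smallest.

164, 106 bp

Wfl80I sites (AGATCT) start at positions 74, 180.
Wfl80I cuts after base 5 of each site (before the last base), so after positions 78, 184.
Circular molecule, 2 cuts → 2 fragments:
  79–184 → 106 bp
  185–270 then 1–78 → 86 + 78 = 164 bp
Sorted largest to smallest: 164, 106 bp.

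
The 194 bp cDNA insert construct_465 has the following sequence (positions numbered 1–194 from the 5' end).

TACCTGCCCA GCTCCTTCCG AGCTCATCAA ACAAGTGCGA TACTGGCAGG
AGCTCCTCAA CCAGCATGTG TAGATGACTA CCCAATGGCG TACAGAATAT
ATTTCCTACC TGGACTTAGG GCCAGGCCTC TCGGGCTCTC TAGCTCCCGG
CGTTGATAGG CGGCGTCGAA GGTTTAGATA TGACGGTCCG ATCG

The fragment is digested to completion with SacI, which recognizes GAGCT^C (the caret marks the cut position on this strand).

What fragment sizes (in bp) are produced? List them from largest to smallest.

140, 30, 24 bp

SacI sites (GAGCTC) start at positions 20, 50.
SacI cuts after base 5 of each site (before the last base), so after positions 24, 54.
Linear molecule, 2 cuts → 3 fragments:
  1–24 → 24 bp
  25–54 → 30 bp
  55–194 → 140 bp
Sorted largest to smallest: 140, 30, 24 bp.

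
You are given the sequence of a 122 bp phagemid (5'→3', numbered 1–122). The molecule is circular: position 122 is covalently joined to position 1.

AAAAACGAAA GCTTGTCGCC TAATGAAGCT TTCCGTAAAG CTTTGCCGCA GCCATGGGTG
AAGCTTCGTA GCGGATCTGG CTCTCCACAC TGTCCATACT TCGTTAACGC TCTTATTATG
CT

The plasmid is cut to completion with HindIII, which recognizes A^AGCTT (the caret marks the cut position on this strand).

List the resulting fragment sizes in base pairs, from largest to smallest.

HindIII sites (AAGCTT) start at positions 9, 26, 38, 61.
HindIII cuts after the first base of each site, so after positions 9, 26, 38, 61.
Circular molecule, 4 cuts → 4 fragments:
  10–26 → 17 bp
  27–38 → 12 bp
  39–61 → 23 bp
  62–122 then 1–9 → 61 + 9 = 70 bp
Sorted largest to smallest: 70, 23, 17, 12 bp.

70, 23, 17, 12 bp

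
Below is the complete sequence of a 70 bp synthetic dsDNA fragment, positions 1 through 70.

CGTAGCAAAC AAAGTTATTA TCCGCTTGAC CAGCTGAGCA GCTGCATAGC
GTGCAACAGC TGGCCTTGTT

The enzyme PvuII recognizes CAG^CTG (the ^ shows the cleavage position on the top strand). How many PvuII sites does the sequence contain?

3

CAGCTG occurs starting at positions 31, 39, 57.
PvuII cuts at 3 sites.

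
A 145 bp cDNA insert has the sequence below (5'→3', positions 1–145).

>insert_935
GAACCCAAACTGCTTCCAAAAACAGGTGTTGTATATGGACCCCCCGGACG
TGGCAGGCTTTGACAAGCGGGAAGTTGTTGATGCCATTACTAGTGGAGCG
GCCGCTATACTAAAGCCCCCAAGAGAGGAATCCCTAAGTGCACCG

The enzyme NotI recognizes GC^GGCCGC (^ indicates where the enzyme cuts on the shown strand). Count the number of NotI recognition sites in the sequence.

GCGGCCGC occurs starting at position 98.
NotI cuts at 1 site.

1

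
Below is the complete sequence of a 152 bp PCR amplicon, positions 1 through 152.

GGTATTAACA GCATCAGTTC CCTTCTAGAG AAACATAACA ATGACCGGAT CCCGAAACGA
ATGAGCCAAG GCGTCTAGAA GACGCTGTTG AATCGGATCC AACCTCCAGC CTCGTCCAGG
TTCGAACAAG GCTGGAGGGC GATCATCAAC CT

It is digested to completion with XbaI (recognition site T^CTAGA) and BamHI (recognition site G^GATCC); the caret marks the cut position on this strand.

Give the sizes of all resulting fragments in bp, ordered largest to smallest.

XbaI sites (TCTAGA) start at positions 24, 74.
XbaI cuts after the first base of each site, so after positions 24, 74.
BamHI sites (GGATCC) start at positions 47, 95.
BamHI cuts after the first base of each site, so after positions 47, 95.
Combined cut positions: 24, 47, 74, 95.
Linear molecule, 4 cuts → 5 fragments:
  1–24 → 24 bp
  25–47 → 23 bp
  48–74 → 27 bp
  75–95 → 21 bp
  96–152 → 57 bp
Sorted largest to smallest: 57, 27, 24, 23, 21 bp.

57, 27, 24, 23, 21 bp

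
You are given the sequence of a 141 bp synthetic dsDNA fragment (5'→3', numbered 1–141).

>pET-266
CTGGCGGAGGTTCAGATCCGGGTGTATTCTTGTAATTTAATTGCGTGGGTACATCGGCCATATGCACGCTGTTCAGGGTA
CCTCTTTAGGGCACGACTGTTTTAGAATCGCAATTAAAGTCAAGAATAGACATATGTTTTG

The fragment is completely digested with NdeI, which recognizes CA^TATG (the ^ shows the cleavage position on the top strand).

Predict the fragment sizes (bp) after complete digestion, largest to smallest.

NdeI sites (CATATG) start at positions 59, 131.
NdeI cuts after base 2 of each site, so after positions 60, 132.
Linear molecule, 2 cuts → 3 fragments:
  1–60 → 60 bp
  61–132 → 72 bp
  133–141 → 9 bp
Sorted largest to smallest: 72, 60, 9 bp.

72, 60, 9 bp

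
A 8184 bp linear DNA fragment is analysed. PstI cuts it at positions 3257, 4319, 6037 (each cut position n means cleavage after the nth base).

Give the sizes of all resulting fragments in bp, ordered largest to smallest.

3257, 2147, 1718, 1062 bp

Linear molecule, 3 cuts → 4 fragments:
  3257 − 0 = 3257 bp
  4319 − 3257 = 1062 bp
  6037 − 4319 = 1718 bp
  8184 − 6037 = 2147 bp
Sorted largest to smallest: 3257, 2147, 1718, 1062 bp.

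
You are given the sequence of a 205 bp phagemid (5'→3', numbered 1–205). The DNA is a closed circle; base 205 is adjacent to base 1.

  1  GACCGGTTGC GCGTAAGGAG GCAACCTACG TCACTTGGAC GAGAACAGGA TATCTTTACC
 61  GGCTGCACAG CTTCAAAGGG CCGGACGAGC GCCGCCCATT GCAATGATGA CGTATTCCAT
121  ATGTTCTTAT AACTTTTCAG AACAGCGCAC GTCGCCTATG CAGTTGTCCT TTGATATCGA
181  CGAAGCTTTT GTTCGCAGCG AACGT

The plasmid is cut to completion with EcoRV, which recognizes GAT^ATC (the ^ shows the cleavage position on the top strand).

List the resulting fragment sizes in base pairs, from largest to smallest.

124, 81 bp

EcoRV sites (GATATC) start at positions 49, 173.
EcoRV cuts after base 3 of each site, so after positions 51, 175.
Circular molecule, 2 cuts → 2 fragments:
  52–175 → 124 bp
  176–205 then 1–51 → 30 + 51 = 81 bp
Sorted largest to smallest: 124, 81 bp.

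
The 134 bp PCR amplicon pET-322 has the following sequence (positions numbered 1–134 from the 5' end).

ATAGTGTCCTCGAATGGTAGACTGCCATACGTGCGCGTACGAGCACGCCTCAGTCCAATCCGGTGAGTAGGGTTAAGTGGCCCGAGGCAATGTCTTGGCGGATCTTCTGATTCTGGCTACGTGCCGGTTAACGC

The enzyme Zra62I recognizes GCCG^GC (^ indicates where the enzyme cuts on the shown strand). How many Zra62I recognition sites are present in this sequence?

0

No occurrence of GCCGGC is present in the sequence.
Zra62I does not cut: 0 sites.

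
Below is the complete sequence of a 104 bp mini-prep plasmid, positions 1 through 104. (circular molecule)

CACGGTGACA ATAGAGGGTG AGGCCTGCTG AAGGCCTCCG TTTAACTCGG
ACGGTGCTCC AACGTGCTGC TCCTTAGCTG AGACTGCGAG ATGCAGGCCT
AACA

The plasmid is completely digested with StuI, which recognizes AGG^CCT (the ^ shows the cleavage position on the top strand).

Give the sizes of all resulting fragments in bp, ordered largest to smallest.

StuI sites (AGGCCT) start at positions 21, 32, 95.
StuI cuts after base 3 of each site, so after positions 23, 34, 97.
Circular molecule, 3 cuts → 3 fragments:
  24–34 → 11 bp
  35–97 → 63 bp
  98–104 then 1–23 → 7 + 23 = 30 bp
Sorted largest to smallest: 63, 30, 11 bp.

63, 30, 11 bp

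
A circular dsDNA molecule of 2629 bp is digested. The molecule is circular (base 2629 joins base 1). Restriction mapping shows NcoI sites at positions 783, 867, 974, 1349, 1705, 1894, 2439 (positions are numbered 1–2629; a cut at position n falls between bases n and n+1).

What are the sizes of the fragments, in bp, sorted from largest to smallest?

Circular molecule, 7 cuts → 7 fragments:
  867 − 783 = 84 bp
  974 − 867 = 107 bp
  1349 − 974 = 375 bp
  1705 − 1349 = 356 bp
  1894 − 1705 = 189 bp
  2439 − 1894 = 545 bp
  wrap: 2629 − 2439 + 783 = 973 bp
Sorted largest to smallest: 973, 545, 375, 356, 189, 107, 84 bp.

973, 545, 375, 356, 189, 107, 84 bp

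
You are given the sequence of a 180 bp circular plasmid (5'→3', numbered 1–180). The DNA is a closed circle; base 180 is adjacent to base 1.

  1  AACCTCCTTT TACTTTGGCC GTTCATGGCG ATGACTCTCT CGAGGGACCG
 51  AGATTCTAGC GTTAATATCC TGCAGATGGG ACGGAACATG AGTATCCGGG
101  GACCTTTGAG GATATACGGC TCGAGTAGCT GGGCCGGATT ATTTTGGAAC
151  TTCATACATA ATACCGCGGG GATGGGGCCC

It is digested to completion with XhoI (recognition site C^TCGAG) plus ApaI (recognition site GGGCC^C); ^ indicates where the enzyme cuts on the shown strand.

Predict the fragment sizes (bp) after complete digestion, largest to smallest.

81, 59, 40 bp

XhoI sites (CTCGAG) start at positions 39, 120.
XhoI cuts after the first base of each site, so after positions 39, 120.
The ApaI site (GGGCCC) starts at position 175.
ApaI cuts after base 5 of each site (before the last base), so after position 179.
Combined cut positions: 39, 120, 179.
Circular molecule, 3 cuts → 3 fragments:
  40–120 → 81 bp
  121–179 → 59 bp
  180–180 then 1–39 → 1 + 39 = 40 bp
Sorted largest to smallest: 81, 59, 40 bp.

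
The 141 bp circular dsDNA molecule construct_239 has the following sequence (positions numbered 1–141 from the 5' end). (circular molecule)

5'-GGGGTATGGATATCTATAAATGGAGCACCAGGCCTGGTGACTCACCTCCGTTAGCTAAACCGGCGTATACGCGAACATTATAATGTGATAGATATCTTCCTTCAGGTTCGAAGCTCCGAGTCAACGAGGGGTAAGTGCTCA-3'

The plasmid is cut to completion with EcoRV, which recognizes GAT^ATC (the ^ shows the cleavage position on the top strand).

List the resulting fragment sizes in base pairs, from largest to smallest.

82, 59 bp

EcoRV sites (GATATC) start at positions 9, 91.
EcoRV cuts after base 3 of each site, so after positions 11, 93.
Circular molecule, 2 cuts → 2 fragments:
  12–93 → 82 bp
  94–141 then 1–11 → 48 + 11 = 59 bp
Sorted largest to smallest: 82, 59 bp.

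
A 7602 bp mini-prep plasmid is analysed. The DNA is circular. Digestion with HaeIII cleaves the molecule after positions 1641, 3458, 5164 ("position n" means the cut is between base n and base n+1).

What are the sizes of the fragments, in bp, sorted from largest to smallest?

4079, 1817, 1706 bp

Circular molecule, 3 cuts → 3 fragments:
  3458 − 1641 = 1817 bp
  5164 − 3458 = 1706 bp
  wrap: 7602 − 5164 + 1641 = 4079 bp
Sorted largest to smallest: 4079, 1817, 1706 bp.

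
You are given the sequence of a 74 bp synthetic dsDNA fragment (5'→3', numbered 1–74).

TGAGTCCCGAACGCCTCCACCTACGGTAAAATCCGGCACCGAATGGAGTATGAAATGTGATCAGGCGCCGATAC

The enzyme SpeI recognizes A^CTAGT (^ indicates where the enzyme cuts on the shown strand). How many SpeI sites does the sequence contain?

0

No occurrence of ACTAGT is present in the sequence.
SpeI does not cut: 0 sites.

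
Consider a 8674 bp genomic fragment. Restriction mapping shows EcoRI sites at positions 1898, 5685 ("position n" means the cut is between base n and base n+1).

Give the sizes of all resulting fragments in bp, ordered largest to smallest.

3787, 2989, 1898 bp

Linear molecule, 2 cuts → 3 fragments:
  1898 − 0 = 1898 bp
  5685 − 1898 = 3787 bp
  8674 − 5685 = 2989 bp
Sorted largest to smallest: 3787, 2989, 1898 bp.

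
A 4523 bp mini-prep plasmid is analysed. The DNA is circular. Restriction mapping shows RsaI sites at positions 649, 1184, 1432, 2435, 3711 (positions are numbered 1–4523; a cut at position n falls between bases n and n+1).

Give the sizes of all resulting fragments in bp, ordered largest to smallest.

1461, 1276, 1003, 535, 248 bp

Circular molecule, 5 cuts → 5 fragments:
  1184 − 649 = 535 bp
  1432 − 1184 = 248 bp
  2435 − 1432 = 1003 bp
  3711 − 2435 = 1276 bp
  wrap: 4523 − 3711 + 649 = 1461 bp
Sorted largest to smallest: 1461, 1276, 1003, 535, 248 bp.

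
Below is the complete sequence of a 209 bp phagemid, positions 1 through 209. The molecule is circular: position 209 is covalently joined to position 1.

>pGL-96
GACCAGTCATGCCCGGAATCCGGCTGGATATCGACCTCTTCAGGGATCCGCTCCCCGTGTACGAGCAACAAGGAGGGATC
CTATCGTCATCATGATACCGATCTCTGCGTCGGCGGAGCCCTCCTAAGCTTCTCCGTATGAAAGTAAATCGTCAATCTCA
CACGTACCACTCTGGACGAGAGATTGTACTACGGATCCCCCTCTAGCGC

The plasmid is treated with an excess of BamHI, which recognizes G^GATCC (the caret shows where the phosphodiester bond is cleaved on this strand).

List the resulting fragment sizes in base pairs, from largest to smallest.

BamHI sites (GGATCC) start at positions 44, 76, 193.
BamHI cuts after the first base of each site, so after positions 44, 76, 193.
Circular molecule, 3 cuts → 3 fragments:
  45–76 → 32 bp
  77–193 → 117 bp
  194–209 then 1–44 → 16 + 44 = 60 bp
Sorted largest to smallest: 117, 60, 32 bp.

117, 60, 32 bp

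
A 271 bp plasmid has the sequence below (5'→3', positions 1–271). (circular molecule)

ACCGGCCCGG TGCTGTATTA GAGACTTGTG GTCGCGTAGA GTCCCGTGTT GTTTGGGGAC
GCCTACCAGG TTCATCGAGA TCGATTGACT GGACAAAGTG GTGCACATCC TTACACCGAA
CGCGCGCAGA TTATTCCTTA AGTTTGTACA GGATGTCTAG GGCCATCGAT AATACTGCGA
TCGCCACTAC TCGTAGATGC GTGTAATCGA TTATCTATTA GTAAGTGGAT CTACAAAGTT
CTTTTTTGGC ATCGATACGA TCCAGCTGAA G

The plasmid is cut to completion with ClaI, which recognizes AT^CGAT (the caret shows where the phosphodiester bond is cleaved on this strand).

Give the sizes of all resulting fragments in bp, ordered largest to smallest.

100, 85, 45, 41 bp

ClaI sites (ATCGAT) start at positions 80, 165, 206, 251.
ClaI cuts after base 2 of each site, so after positions 81, 166, 207, 252.
Circular molecule, 4 cuts → 4 fragments:
  82–166 → 85 bp
  167–207 → 41 bp
  208–252 → 45 bp
  253–271 then 1–81 → 19 + 81 = 100 bp
Sorted largest to smallest: 100, 85, 45, 41 bp.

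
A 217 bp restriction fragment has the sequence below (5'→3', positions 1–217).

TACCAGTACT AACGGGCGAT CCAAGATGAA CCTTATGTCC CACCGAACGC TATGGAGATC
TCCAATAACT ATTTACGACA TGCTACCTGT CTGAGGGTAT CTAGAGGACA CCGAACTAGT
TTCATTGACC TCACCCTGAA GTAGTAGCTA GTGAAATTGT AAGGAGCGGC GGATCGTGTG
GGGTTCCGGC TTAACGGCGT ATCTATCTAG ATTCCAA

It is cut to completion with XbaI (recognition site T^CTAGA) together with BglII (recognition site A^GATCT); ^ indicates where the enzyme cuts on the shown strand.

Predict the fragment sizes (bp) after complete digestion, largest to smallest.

XbaI sites (TCTAGA) start at positions 100, 206.
XbaI cuts after the first base of each site, so after positions 100, 206.
The BglII site (AGATCT) starts at position 56.
BglII cuts after the first base of each site, so after position 56.
Combined cut positions: 56, 100, 206.
Linear molecule, 3 cuts → 4 fragments:
  1–56 → 56 bp
  57–100 → 44 bp
  101–206 → 106 bp
  207–217 → 11 bp
Sorted largest to smallest: 106, 56, 44, 11 bp.

106, 56, 44, 11 bp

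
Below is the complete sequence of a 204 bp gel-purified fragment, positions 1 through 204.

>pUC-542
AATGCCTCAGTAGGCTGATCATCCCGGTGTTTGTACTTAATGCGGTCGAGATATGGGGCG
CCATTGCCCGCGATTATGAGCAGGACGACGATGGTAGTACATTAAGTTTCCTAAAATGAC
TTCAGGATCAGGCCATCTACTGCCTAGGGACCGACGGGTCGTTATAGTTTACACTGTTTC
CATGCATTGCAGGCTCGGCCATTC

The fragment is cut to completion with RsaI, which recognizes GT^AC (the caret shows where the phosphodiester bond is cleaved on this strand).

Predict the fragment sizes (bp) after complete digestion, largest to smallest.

RsaI sites (GTAC) start at positions 33, 97.
RsaI cuts after base 2 of each site, so after positions 34, 98.
Linear molecule, 2 cuts → 3 fragments:
  1–34 → 34 bp
  35–98 → 64 bp
  99–204 → 106 bp
Sorted largest to smallest: 106, 64, 34 bp.

106, 64, 34 bp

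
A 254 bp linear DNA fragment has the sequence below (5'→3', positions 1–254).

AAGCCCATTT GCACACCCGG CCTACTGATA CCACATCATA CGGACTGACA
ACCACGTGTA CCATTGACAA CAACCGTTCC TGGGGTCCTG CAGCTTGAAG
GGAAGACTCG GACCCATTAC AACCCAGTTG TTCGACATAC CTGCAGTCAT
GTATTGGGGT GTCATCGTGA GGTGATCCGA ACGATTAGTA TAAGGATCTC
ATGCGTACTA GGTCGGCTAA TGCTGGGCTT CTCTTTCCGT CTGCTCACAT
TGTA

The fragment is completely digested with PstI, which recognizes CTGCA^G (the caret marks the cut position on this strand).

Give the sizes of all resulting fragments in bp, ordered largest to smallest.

PstI sites (CTGCAG) start at positions 88, 141.
PstI cuts after base 5 of each site (before the last base), so after positions 92, 145.
Linear molecule, 2 cuts → 3 fragments:
  1–92 → 92 bp
  93–145 → 53 bp
  146–254 → 109 bp
Sorted largest to smallest: 109, 92, 53 bp.

109, 92, 53 bp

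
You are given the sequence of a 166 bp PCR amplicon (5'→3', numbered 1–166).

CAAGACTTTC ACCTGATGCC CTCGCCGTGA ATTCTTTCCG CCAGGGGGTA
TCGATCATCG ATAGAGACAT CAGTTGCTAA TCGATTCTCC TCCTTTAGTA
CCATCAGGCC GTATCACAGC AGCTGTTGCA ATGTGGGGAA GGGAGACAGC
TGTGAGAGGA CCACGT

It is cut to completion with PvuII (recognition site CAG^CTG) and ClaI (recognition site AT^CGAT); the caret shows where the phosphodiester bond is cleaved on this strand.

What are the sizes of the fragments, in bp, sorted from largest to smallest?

PvuII sites (CAGCTG) start at positions 120, 147.
PvuII cuts after base 3 of each site, so after positions 122, 149.
ClaI sites (ATCGAT) start at positions 50, 57, 80.
ClaI cuts after base 2 of each site, so after positions 51, 58, 81.
Combined cut positions: 51, 58, 81, 122, 149.
Linear molecule, 5 cuts → 6 fragments:
  1–51 → 51 bp
  52–58 → 7 bp
  59–81 → 23 bp
  82–122 → 41 bp
  123–149 → 27 bp
  150–166 → 17 bp
Sorted largest to smallest: 51, 41, 27, 23, 17, 7 bp.

51, 41, 27, 23, 17, 7 bp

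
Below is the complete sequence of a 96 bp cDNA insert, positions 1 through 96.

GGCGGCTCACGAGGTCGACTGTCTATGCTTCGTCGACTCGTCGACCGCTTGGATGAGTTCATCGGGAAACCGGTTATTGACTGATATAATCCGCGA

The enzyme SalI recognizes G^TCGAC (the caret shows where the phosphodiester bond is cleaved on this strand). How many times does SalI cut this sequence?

3

GTCGAC occurs starting at positions 14, 32, 40.
SalI cuts at 3 sites.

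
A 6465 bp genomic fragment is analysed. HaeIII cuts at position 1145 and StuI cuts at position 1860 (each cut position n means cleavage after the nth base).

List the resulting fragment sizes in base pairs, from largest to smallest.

Combined cut positions (sorted): 1145, 1860.
Linear molecule, 2 cuts → 3 fragments:
  1145 − 0 = 1145 bp
  1860 − 1145 = 715 bp
  6465 − 1860 = 4605 bp
Sorted largest to smallest: 4605, 1145, 715 bp.

4605, 1145, 715 bp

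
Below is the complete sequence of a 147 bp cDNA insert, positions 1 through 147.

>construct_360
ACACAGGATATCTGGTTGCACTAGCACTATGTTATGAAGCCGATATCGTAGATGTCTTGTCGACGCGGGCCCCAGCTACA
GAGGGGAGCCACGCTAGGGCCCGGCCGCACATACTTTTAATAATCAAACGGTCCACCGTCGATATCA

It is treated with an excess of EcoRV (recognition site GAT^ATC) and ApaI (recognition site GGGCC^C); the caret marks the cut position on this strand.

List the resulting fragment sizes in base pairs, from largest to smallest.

42, 35, 30, 27, 9, 4 bp

EcoRV sites (GATATC) start at positions 7, 42, 141.
EcoRV cuts after base 3 of each site, so after positions 9, 44, 143.
ApaI sites (GGGCCC) start at positions 67, 97.
ApaI cuts after base 5 of each site (before the last base), so after positions 71, 101.
Combined cut positions: 9, 44, 71, 101, 143.
Linear molecule, 5 cuts → 6 fragments:
  1–9 → 9 bp
  10–44 → 35 bp
  45–71 → 27 bp
  72–101 → 30 bp
  102–143 → 42 bp
  144–147 → 4 bp
Sorted largest to smallest: 42, 35, 30, 27, 9, 4 bp.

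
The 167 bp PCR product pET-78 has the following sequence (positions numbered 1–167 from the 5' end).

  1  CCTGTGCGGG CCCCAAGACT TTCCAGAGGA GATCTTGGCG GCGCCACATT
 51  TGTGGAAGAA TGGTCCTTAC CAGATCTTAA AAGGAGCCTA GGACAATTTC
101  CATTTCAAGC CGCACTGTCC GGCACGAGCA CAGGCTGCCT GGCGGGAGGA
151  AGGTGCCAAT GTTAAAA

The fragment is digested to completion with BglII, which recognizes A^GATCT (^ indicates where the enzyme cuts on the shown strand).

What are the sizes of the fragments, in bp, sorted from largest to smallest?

95, 42, 30 bp

BglII sites (AGATCT) start at positions 30, 72.
BglII cuts after the first base of each site, so after positions 30, 72.
Linear molecule, 2 cuts → 3 fragments:
  1–30 → 30 bp
  31–72 → 42 bp
  73–167 → 95 bp
Sorted largest to smallest: 95, 42, 30 bp.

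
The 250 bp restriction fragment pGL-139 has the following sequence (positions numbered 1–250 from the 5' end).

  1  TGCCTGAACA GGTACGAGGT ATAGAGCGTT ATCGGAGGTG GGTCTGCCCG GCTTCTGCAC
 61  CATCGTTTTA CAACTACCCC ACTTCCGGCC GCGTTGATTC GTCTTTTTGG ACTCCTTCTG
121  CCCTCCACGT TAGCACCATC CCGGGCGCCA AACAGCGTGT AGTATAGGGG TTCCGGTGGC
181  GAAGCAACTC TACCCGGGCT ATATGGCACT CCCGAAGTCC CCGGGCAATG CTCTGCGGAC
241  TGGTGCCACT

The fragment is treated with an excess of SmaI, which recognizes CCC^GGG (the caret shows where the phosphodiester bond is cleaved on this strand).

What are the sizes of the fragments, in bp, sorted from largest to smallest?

142, 53, 28, 27 bp

SmaI sites (CCCGGG) start at positions 140, 193, 220.
SmaI cuts after base 3 of each site, so after positions 142, 195, 222.
Linear molecule, 3 cuts → 4 fragments:
  1–142 → 142 bp
  143–195 → 53 bp
  196–222 → 27 bp
  223–250 → 28 bp
Sorted largest to smallest: 142, 53, 28, 27 bp.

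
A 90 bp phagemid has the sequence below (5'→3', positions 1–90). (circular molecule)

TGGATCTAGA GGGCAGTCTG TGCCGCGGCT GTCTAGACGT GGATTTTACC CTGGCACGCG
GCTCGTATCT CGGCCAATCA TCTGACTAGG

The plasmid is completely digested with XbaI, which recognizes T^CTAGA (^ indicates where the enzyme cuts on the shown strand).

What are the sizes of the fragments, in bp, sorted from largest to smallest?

63, 27 bp

XbaI sites (TCTAGA) start at positions 5, 32.
XbaI cuts after the first base of each site, so after positions 5, 32.
Circular molecule, 2 cuts → 2 fragments:
  6–32 → 27 bp
  33–90 then 1–5 → 58 + 5 = 63 bp
Sorted largest to smallest: 63, 27 bp.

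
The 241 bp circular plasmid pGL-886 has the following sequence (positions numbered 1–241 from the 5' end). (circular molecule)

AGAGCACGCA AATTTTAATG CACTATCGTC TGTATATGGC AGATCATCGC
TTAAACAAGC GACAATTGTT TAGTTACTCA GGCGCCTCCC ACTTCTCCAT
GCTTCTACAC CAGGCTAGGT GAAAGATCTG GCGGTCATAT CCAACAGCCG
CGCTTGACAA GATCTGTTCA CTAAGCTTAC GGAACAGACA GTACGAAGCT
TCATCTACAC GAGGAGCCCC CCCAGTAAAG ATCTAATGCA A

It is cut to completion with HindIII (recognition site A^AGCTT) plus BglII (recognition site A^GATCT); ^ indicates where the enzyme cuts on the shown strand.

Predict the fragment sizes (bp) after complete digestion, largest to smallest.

136, 36, 33, 23, 13 bp

HindIII sites (AAGCTT) start at positions 173, 196.
HindIII cuts after the first base of each site, so after positions 173, 196.
BglII sites (AGATCT) start at positions 124, 160, 229.
BglII cuts after the first base of each site, so after positions 124, 160, 229.
Combined cut positions: 124, 160, 173, 196, 229.
Circular molecule, 5 cuts → 5 fragments:
  125–160 → 36 bp
  161–173 → 13 bp
  174–196 → 23 bp
  197–229 → 33 bp
  230–241 then 1–124 → 12 + 124 = 136 bp
Sorted largest to smallest: 136, 36, 33, 23, 13 bp.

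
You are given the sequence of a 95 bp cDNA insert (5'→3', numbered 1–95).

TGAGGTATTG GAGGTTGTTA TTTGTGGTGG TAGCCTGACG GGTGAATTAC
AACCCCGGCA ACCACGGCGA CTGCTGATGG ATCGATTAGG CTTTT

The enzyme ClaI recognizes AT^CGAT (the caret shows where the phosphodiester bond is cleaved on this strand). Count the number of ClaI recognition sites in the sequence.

1

ATCGAT occurs starting at position 81.
ClaI cuts at 1 site.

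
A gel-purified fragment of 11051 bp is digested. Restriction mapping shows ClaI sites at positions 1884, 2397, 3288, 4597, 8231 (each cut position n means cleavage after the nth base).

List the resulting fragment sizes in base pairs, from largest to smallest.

Linear molecule, 5 cuts → 6 fragments:
  1884 − 0 = 1884 bp
  2397 − 1884 = 513 bp
  3288 − 2397 = 891 bp
  4597 − 3288 = 1309 bp
  8231 − 4597 = 3634 bp
  11051 − 8231 = 2820 bp
Sorted largest to smallest: 3634, 2820, 1884, 1309, 891, 513 bp.

3634, 2820, 1884, 1309, 891, 513 bp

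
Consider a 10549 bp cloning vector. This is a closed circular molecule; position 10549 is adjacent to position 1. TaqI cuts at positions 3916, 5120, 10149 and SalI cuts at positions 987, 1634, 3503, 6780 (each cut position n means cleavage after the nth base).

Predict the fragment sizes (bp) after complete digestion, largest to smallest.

Combined cut positions (sorted): 987, 1634, 3503, 3916, 5120, 6780, 10149.
Circular molecule, 7 cuts → 7 fragments:
  1634 − 987 = 647 bp
  3503 − 1634 = 1869 bp
  3916 − 3503 = 413 bp
  5120 − 3916 = 1204 bp
  6780 − 5120 = 1660 bp
  10149 − 6780 = 3369 bp
  wrap: 10549 − 10149 + 987 = 1387 bp
Sorted largest to smallest: 3369, 1869, 1660, 1387, 1204, 647, 413 bp.

3369, 1869, 1660, 1387, 1204, 647, 413 bp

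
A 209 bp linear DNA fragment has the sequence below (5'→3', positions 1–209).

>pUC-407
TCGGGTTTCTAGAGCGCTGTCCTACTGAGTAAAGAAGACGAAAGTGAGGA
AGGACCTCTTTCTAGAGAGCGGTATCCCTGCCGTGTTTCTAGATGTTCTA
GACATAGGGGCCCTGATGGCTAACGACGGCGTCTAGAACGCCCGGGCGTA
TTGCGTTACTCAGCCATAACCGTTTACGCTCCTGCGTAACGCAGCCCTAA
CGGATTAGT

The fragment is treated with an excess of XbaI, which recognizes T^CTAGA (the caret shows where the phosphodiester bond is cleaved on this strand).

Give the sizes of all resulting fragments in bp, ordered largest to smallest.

77, 53, 35, 27, 9, 8 bp

XbaI sites (TCTAGA) start at positions 8, 61, 88, 97, 132.
XbaI cuts after the first base of each site, so after positions 8, 61, 88, 97, 132.
Linear molecule, 5 cuts → 6 fragments:
  1–8 → 8 bp
  9–61 → 53 bp
  62–88 → 27 bp
  89–97 → 9 bp
  98–132 → 35 bp
  133–209 → 77 bp
Sorted largest to smallest: 77, 53, 35, 27, 9, 8 bp.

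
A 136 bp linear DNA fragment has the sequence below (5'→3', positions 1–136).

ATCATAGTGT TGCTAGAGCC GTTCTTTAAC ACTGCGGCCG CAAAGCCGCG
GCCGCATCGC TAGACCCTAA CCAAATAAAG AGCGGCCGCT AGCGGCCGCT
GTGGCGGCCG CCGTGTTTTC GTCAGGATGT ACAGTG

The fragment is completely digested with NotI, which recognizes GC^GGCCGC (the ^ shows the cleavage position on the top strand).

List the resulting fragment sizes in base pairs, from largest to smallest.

35, 34, 31, 14, 12, 10 bp

NotI sites (GCGGCCGC) start at positions 34, 48, 82, 92, 104.
NotI cuts after base 2 of each site, so after positions 35, 49, 83, 93, 105.
Linear molecule, 5 cuts → 6 fragments:
  1–35 → 35 bp
  36–49 → 14 bp
  50–83 → 34 bp
  84–93 → 10 bp
  94–105 → 12 bp
  106–136 → 31 bp
Sorted largest to smallest: 35, 34, 31, 14, 12, 10 bp.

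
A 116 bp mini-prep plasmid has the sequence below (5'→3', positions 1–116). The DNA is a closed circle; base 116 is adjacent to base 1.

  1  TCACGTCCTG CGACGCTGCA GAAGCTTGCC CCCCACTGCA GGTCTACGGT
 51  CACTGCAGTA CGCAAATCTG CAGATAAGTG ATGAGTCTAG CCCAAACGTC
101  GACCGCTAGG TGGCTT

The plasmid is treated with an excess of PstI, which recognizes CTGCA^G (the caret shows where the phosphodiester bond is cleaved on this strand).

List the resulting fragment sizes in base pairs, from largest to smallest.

64, 20, 17, 15 bp

PstI sites (CTGCAG) start at positions 16, 36, 53, 68.
PstI cuts after base 5 of each site (before the last base), so after positions 20, 40, 57, 72.
Circular molecule, 4 cuts → 4 fragments:
  21–40 → 20 bp
  41–57 → 17 bp
  58–72 → 15 bp
  73–116 then 1–20 → 44 + 20 = 64 bp
Sorted largest to smallest: 64, 20, 17, 15 bp.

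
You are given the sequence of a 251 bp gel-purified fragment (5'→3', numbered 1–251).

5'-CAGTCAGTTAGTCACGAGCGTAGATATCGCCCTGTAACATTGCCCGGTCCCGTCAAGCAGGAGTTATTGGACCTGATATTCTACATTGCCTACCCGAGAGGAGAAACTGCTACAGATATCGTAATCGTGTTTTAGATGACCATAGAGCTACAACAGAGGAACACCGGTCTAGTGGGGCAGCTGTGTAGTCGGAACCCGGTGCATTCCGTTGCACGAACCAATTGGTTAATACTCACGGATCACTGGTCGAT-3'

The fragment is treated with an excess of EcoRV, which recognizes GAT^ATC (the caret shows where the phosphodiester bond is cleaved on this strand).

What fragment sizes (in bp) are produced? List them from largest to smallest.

EcoRV sites (GATATC) start at positions 23, 115.
EcoRV cuts after base 3 of each site, so after positions 25, 117.
Linear molecule, 2 cuts → 3 fragments:
  1–25 → 25 bp
  26–117 → 92 bp
  118–251 → 134 bp
Sorted largest to smallest: 134, 92, 25 bp.

134, 92, 25 bp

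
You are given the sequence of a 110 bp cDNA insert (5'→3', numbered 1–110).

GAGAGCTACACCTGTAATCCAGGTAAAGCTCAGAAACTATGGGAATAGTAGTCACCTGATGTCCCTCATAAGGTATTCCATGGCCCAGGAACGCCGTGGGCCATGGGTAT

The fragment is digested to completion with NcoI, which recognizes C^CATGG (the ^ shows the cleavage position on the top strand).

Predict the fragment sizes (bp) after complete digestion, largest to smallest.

78, 23, 9 bp

NcoI sites (CCATGG) start at positions 78, 101.
NcoI cuts after the first base of each site, so after positions 78, 101.
Linear molecule, 2 cuts → 3 fragments:
  1–78 → 78 bp
  79–101 → 23 bp
  102–110 → 9 bp
Sorted largest to smallest: 78, 23, 9 bp.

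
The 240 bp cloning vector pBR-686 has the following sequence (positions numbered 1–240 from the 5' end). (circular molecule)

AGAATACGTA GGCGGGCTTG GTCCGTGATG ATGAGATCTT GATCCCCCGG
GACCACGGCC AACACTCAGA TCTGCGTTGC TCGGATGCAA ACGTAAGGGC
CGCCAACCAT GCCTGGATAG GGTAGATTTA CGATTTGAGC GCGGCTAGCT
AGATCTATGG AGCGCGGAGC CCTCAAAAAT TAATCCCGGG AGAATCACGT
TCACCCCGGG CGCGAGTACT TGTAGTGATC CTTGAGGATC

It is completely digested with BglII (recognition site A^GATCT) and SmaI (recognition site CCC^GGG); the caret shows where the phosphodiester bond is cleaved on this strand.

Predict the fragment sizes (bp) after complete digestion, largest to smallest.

BglII sites (AGATCT) start at positions 34, 68, 151.
BglII cuts after the first base of each site, so after positions 34, 68, 151.
SmaI sites (CCCGGG) start at positions 46, 185, 205.
SmaI cuts after base 3 of each site, so after positions 48, 187, 207.
Combined cut positions: 34, 48, 68, 151, 187, 207.
Circular molecule, 6 cuts → 6 fragments:
  35–48 → 14 bp
  49–68 → 20 bp
  69–151 → 83 bp
  152–187 → 36 bp
  188–207 → 20 bp
  208–240 then 1–34 → 33 + 34 = 67 bp
Sorted largest to smallest: 83, 67, 36, 20, 20, 14 bp.

83, 67, 36, 20, 20, 14 bp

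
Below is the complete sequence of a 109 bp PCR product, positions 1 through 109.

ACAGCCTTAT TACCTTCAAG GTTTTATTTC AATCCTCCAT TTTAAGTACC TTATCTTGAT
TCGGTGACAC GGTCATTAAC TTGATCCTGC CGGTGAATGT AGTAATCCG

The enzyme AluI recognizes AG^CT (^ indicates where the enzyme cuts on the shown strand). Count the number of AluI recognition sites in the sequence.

No occurrence of AGCT is present in the sequence.
AluI does not cut: 0 sites.

0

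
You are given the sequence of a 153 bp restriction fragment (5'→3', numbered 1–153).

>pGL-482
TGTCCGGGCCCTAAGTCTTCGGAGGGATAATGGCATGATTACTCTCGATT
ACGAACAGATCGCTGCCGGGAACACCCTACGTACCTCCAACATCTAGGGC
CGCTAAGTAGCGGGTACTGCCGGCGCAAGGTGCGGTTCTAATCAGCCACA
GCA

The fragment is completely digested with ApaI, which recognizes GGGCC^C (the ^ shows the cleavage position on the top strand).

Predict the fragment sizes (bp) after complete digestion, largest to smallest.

143, 10 bp

The ApaI site (GGGCCC) starts at position 6.
ApaI cuts after base 5 of each site (before the last base), so after position 10.
Linear molecule, 1 cut → 2 fragments:
  1–10 → 10 bp
  11–153 → 143 bp
Sorted largest to smallest: 143, 10 bp.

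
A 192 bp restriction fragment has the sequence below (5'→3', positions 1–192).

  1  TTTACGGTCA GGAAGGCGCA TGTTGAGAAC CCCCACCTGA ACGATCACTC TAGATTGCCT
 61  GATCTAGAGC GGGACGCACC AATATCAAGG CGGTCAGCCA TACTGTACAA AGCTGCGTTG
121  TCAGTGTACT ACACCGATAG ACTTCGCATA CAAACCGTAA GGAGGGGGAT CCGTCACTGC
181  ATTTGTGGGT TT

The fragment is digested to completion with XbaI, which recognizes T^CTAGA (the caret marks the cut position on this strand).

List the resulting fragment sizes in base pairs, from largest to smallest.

129, 49, 14 bp

XbaI sites (TCTAGA) start at positions 49, 63.
XbaI cuts after the first base of each site, so after positions 49, 63.
Linear molecule, 2 cuts → 3 fragments:
  1–49 → 49 bp
  50–63 → 14 bp
  64–192 → 129 bp
Sorted largest to smallest: 129, 49, 14 bp.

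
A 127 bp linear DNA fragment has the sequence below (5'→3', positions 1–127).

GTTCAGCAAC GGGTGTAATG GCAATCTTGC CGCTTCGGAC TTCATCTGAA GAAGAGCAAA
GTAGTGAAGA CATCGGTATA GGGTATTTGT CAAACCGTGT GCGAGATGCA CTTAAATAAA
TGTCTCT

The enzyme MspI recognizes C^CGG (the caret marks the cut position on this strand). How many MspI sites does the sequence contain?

No occurrence of CCGG is present in the sequence.
MspI does not cut: 0 sites.

0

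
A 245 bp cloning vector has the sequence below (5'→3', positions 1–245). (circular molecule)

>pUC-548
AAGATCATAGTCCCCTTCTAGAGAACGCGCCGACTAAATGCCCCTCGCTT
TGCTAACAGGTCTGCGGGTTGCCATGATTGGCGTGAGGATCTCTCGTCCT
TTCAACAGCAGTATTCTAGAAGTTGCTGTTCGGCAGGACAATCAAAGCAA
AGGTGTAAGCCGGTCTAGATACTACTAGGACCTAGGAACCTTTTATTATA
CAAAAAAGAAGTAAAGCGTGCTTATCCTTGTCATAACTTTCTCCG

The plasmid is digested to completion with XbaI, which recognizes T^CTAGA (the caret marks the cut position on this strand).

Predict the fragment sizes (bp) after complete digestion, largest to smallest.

98, 98, 49 bp

XbaI sites (TCTAGA) start at positions 17, 115, 164.
XbaI cuts after the first base of each site, so after positions 17, 115, 164.
Circular molecule, 3 cuts → 3 fragments:
  18–115 → 98 bp
  116–164 → 49 bp
  165–245 then 1–17 → 81 + 17 = 98 bp
Sorted largest to smallest: 98, 98, 49 bp.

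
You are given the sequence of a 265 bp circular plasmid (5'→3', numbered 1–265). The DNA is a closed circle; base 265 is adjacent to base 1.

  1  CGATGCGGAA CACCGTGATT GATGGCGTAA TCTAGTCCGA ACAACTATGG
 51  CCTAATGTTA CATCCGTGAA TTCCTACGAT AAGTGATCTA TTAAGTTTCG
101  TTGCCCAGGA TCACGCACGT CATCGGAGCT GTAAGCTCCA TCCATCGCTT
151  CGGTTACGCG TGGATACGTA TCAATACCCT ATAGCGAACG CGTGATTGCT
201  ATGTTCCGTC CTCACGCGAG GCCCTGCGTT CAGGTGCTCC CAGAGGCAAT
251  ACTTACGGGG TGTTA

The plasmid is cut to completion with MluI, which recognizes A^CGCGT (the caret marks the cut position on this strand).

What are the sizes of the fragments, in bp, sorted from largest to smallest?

233, 32 bp

MluI sites (ACGCGT) start at positions 156, 188.
MluI cuts after the first base of each site, so after positions 156, 188.
Circular molecule, 2 cuts → 2 fragments:
  157–188 → 32 bp
  189–265 then 1–156 → 77 + 156 = 233 bp
Sorted largest to smallest: 233, 32 bp.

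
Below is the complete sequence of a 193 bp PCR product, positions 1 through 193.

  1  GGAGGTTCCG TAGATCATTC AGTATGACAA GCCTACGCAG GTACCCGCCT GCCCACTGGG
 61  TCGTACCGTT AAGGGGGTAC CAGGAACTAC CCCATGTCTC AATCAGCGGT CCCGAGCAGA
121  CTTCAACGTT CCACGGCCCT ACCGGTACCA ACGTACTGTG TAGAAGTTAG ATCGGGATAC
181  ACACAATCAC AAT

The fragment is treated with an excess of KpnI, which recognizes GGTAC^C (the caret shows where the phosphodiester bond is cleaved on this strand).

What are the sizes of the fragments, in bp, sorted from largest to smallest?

68, 45, 44, 36 bp

KpnI sites (GGTACC) start at positions 40, 76, 144.
KpnI cuts after base 5 of each site (before the last base), so after positions 44, 80, 148.
Linear molecule, 3 cuts → 4 fragments:
  1–44 → 44 bp
  45–80 → 36 bp
  81–148 → 68 bp
  149–193 → 45 bp
Sorted largest to smallest: 68, 45, 44, 36 bp.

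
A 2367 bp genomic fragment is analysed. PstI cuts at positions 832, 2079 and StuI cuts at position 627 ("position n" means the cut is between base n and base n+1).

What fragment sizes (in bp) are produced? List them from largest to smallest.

Combined cut positions (sorted): 627, 832, 2079.
Linear molecule, 3 cuts → 4 fragments:
  627 − 0 = 627 bp
  832 − 627 = 205 bp
  2079 − 832 = 1247 bp
  2367 − 2079 = 288 bp
Sorted largest to smallest: 1247, 627, 288, 205 bp.

1247, 627, 288, 205 bp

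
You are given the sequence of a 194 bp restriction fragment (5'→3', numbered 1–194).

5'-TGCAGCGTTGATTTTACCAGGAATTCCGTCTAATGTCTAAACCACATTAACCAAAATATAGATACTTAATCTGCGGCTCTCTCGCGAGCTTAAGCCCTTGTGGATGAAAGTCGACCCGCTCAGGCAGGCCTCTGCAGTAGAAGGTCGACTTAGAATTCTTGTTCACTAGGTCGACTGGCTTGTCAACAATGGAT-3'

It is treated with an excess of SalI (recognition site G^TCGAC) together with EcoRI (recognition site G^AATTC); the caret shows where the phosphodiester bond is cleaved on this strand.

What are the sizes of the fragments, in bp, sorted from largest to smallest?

89, 34, 24, 21, 17, 9 bp

SalI sites (GTCGAC) start at positions 110, 144, 170.
SalI cuts after the first base of each site, so after positions 110, 144, 170.
EcoRI sites (GAATTC) start at positions 21, 153.
EcoRI cuts after the first base of each site, so after positions 21, 153.
Combined cut positions: 21, 110, 144, 153, 170.
Linear molecule, 5 cuts → 6 fragments:
  1–21 → 21 bp
  22–110 → 89 bp
  111–144 → 34 bp
  145–153 → 9 bp
  154–170 → 17 bp
  171–194 → 24 bp
Sorted largest to smallest: 89, 34, 24, 21, 17, 9 bp.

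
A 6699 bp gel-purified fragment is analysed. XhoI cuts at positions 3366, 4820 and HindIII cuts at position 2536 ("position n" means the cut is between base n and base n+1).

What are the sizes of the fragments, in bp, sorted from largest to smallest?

2536, 1879, 1454, 830 bp

Combined cut positions (sorted): 2536, 3366, 4820.
Linear molecule, 3 cuts → 4 fragments:
  2536 − 0 = 2536 bp
  3366 − 2536 = 830 bp
  4820 − 3366 = 1454 bp
  6699 − 4820 = 1879 bp
Sorted largest to smallest: 2536, 1879, 1454, 830 bp.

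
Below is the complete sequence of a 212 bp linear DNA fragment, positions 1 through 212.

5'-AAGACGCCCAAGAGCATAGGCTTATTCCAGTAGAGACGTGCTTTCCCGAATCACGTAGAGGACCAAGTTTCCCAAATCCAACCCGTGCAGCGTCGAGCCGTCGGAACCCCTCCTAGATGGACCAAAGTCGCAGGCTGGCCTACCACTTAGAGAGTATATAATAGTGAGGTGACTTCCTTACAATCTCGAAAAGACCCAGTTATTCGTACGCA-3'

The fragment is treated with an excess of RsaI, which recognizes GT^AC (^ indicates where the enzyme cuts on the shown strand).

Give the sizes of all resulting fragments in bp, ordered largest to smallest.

The RsaI site (GTAC) starts at position 206.
RsaI cuts after base 2 of each site, so after position 207.
Linear molecule, 1 cut → 2 fragments:
  1–207 → 207 bp
  208–212 → 5 bp
Sorted largest to smallest: 207, 5 bp.

207, 5 bp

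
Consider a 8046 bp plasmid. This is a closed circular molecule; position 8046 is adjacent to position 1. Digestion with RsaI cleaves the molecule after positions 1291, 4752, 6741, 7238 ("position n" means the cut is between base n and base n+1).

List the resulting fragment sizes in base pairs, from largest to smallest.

Circular molecule, 4 cuts → 4 fragments:
  4752 − 1291 = 3461 bp
  6741 − 4752 = 1989 bp
  7238 − 6741 = 497 bp
  wrap: 8046 − 7238 + 1291 = 2099 bp
Sorted largest to smallest: 3461, 2099, 1989, 497 bp.

3461, 2099, 1989, 497 bp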